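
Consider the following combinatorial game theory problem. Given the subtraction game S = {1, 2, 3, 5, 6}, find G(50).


The subtraction set is S = {1, 2, 3, 5, 6}.
G(k) = mex{ G(k - s) : s in S, s <= k }. We compute iteratively: G(0) = 0.
G(1) = mex({0}) = 1
G(2) = mex({0, 1}) = 2
G(3) = mex({0, 1, 2}) = 3
G(4) = mex({1, 2, 3}) = 0
G(5) = mex({0, 2, 3}) = 1
G(6) = mex({0, 1, 3}) = 2
G(7) = mex({0, 1, 2}) = 3
G(8) = mex({1, 2, 3}) = 0
G(9) = mex({0, 2, 3}) = 1
Observe that G(4)..G(9) = 0, 1, 2, 3, 0, 1 repeats G(0)..G(5) = 0, 1, 2, 3, 0, 1.
For k >= max(S) = 6, G(k) is determined by the previous 6 values G(k-6)..G(k-1); a window of 6 consecutive values has recurred shifted by 4, so by induction G(k + 4) = G(k) for all k >= 0: the sequence is periodic from the start with period 4.
One period: G(0..3) = 0, 1, 2, 3.
50 mod 4 = 2, so G(50) = G(2) = 2.

2


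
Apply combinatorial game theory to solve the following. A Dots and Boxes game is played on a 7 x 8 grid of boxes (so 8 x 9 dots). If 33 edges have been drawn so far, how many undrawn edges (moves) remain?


Grid: 7 x 8 boxes, i.e. 8 rows and 9 columns of dots.
Horizontal edges: (rows + 1) * cols = 8 * 8 = 64
Vertical edges: rows * (cols + 1) = 7 * 9 = 63
Total edges: 64 + 63 = 127
Edges drawn: 33
Remaining: 127 - 33 = 94

94


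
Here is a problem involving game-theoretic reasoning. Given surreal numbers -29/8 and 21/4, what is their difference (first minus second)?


x = -29/8, y = 21/4
Converting to common denominator: 8
x = -29/8, y = 42/8
x - y = -29/8 - 21/4 = -71/8

-71/8


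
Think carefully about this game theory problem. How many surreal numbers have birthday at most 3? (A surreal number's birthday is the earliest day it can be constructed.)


Day 0: {|} = 0 is born. Count = 1.
Day n: the number of surreal numbers born by day n is 2^(n+1) - 1.
By day 0: 2^1 - 1 = 1
By day 1: 2^2 - 1 = 3
By day 2: 2^3 - 1 = 7
By day 3: 2^4 - 1 = 15
By day 3: 15 surreal numbers.

15


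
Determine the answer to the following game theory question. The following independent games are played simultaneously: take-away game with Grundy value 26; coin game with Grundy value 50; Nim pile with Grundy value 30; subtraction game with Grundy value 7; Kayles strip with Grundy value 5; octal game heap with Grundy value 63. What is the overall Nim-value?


By the Sprague-Grundy theorem, the Grundy value of a sum of games is the XOR of individual Grundy values.
take-away game: Grundy value = 26. Running XOR: 0 XOR 26 = 26
coin game: Grundy value = 50. Running XOR: 26 XOR 50 = 40
Nim pile: Grundy value = 30. Running XOR: 40 XOR 30 = 54
subtraction game: Grundy value = 7. Running XOR: 54 XOR 7 = 49
Kayles strip: Grundy value = 5. Running XOR: 49 XOR 5 = 52
octal game heap: Grundy value = 63. Running XOR: 52 XOR 63 = 11
The combined Grundy value is 11.

11


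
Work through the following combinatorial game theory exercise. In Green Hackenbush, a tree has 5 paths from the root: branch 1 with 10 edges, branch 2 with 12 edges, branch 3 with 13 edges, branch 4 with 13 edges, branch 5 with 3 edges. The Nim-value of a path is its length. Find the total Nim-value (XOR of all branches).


The tree has 5 branches from the ground vertex.
In Green Hackenbush, the Nim-value of a simple path of length k is k.
Branch 1: length 10, Nim-value = 10
Branch 2: length 12, Nim-value = 12
Branch 3: length 13, Nim-value = 13
Branch 4: length 13, Nim-value = 13
Branch 5: length 3, Nim-value = 3
Total Nim-value = XOR of all branch values:
0 XOR 10 = 10
10 XOR 12 = 6
6 XOR 13 = 11
11 XOR 13 = 6
6 XOR 3 = 5
Nim-value of the tree = 5

5


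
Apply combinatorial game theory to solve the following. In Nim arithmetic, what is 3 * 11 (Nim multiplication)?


Nim multiplication is bilinear over XOR: (u XOR v) * w = (u*w) XOR (v*w).
So we split each operand into its bit components and XOR the pairwise Nim products.
3 = 1 + 2 (as XOR of powers of 2).
11 = 1 + 2 + 8 (as XOR of powers of 2).
Using the standard Nim-product table on single bits:
  2*2 = 3,   2*4 = 8,   2*8 = 12,
  4*4 = 6,   4*8 = 11,  8*8 = 13,
and  1*x = x (identity), k*l = l*k (commutative).
Pairwise Nim products:
  1 * 1 = 1
  1 * 2 = 2
  1 * 8 = 8
  2 * 1 = 2
  2 * 2 = 3
  2 * 8 = 12
XOR them: 1 XOR 2 XOR 8 XOR 2 XOR 3 XOR 12 = 6.
Result: 3 * 11 = 6 (in Nim).

6


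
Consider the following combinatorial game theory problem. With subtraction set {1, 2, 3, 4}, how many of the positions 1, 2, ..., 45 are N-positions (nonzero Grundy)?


Subtraction set S = {1, 2, 3, 4}, so G(n) = n mod 5.
G(n) = 0 when n is a multiple of 5.
Multiples of 5 in [1, 45]: 9
N-positions (nonzero Grundy) = 45 - 9 = 36

36


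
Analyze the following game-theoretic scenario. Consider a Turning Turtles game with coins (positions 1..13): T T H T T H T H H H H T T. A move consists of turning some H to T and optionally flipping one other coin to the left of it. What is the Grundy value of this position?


Coins: T T H T T H T H H H H T T
Key fact: a single head at position k behaves exactly like a Nim heap of size k (turning it to T and optionally flipping a coin at j < k corresponds to moving the heap from k to j, or to 0), and heads combine as a disjunctive sum (two heads at the same place would cancel, matching j XOR j = 0). So the Nim-value is the XOR of the 1-indexed positions of the heads.
Face-up positions (1-indexed): [3, 6, 8, 9, 10, 11]
XOR 0 with 3: 0 XOR 3 = 3
XOR 3 with 6: 3 XOR 6 = 5
XOR 5 with 8: 5 XOR 8 = 13
XOR 13 with 9: 13 XOR 9 = 4
XOR 4 with 10: 4 XOR 10 = 14
XOR 14 with 11: 14 XOR 11 = 5
Nim-value = 5

5


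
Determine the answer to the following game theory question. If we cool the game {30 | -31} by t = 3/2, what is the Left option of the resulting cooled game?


Original game: {30 | -31} (a switch {a | b} with a > b).
Cooling by t (for t below the temperature (a - b)/2 = 61/2) taxes each move by t: {a | b} cooled by t is {a - t | b + t}.
Cooling amount: t = 3/2
Cooled Left option: 30 - 3/2 = 57/2
Cooled Right option: -31 + 3/2 = -59/2
Cooled game: {57/2 | -59/2}
Left option = 57/2

57/2


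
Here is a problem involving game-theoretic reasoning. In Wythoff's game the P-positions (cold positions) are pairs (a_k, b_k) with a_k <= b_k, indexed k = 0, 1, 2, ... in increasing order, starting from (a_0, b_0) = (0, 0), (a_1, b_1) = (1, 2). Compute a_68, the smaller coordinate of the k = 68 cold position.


By Wythoff's theorem, a_k = floor(k * phi) and b_k = floor(k * phi^2) = a_k + k, where phi = (1 + sqrt(5))/2 is the golden ratio.
phi = (1 + sqrt(5))/2 = 1.618034
k = 68
k * phi = 68 * 1.618034 = 110.026311
a_68 = floor(k * phi) = 110

110


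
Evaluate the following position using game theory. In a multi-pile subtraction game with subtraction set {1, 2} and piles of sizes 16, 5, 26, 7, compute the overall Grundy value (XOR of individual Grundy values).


Subtraction set: {1, 2}
For this subtraction set, G(n) = n mod 3 (period = max + 1 = 3).
Pile 1 (size 16): G(16) = 16 mod 3 = 1
Pile 2 (size 5): G(5) = 5 mod 3 = 2
Pile 3 (size 26): G(26) = 26 mod 3 = 2
Pile 4 (size 7): G(7) = 7 mod 3 = 1
Total Grundy value = XOR of all: 1 XOR 2 XOR 2 XOR 1 = 0

0


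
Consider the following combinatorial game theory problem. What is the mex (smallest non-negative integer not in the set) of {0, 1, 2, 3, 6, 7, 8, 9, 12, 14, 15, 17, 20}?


Set = {0, 1, 2, 3, 6, 7, 8, 9, 12, 14, 15, 17, 20}
0 is in the set.
1 is in the set.
2 is in the set.
3 is in the set.
4 is NOT in the set. This is the mex.
mex = 4

4


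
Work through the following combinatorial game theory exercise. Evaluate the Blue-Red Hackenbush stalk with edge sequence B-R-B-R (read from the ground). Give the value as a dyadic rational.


Edges (from ground): B-R-B-R
By Berlekamp's sign-expansion rule, a Blue-Red Hackenbush stalk has the value of the surreal number whose sign sequence is the edge sequence with B -> + and R -> -.
Sign sequence: +-+-
Trace the sign expansion in the surreal number tree, starting from 0:
Edge 1: B (sign +) -> bounds (0, +inf), value = 1
Edge 2: R (sign -) -> bounds (0, 1), value = 1/2
Edge 3: B (sign +) -> bounds (1/2, 1), value = 3/4
Edge 4: R (sign -) -> bounds (1/2, 3/4), value = 5/8
Game value = 5/8

5/8


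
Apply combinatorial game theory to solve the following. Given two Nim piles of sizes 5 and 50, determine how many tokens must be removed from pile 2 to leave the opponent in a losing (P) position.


Piles: 5 and 50
Current XOR: 5 XOR 50 = 55 (non-zero, so this is an N-position).
To make the XOR zero, we need to find a move that balances the piles.
For pile 2 (size 50): target = 50 XOR 55 = 5
We reduce pile 2 from 50 to 5.
Tokens removed: 50 - 5 = 45
Verification: 5 XOR 5 = 0

45


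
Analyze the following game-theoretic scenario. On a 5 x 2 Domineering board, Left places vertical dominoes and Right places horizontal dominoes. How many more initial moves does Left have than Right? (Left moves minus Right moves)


Board is 5 x 2 (rows x cols).
Left (vertical) placements: (rows-1) * cols = 4 * 2 = 8
Right (horizontal) placements: rows * (cols-1) = 5 * 1 = 5
Advantage = Left - Right = 8 - 5 = 3

3


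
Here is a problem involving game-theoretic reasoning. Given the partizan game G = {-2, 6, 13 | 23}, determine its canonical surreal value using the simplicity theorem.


Left options: {-2, 6, 13}, max = 13
Right options: {23}, min = 23
All options are numbers and max(Left) < min(Right), so by the simplicity theorem the value is the simplest (earliest-born) number strictly between 13 and 23.
Integers 14 through 22 all lie strictly between 13 and 23.
Among integers, the simplest (lowest birthday = smallest |n|; 0 is born on day 0, +-n on day n) is 14.
No non-integer in the interval can be simpler: if x is a non-integer in the interval, then floor(x) or ceil(x) also lies in the interval (the interval contains an integer), and both are proper prefixes of x's sign expansion, i.e. born earlier. So the game value is 14.
Game value = 14

14


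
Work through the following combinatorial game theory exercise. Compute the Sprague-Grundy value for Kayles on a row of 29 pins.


Kayles: a move removes 1 or 2 adjacent pins from a contiguous row.
Removing pins from a row of k leaves two independent rows (a, b) with a + b = k - 1 (one pin) or a + b = k - 2 (two pins); an end removal gives a = 0.
By Sprague-Grundy, G(k) = mex{ G(a) XOR G(b) } over all these splits. G(0) = 0.
G(1): splits (0,0):0^0=0 -> mex({0}) = 1
G(2): splits (0,1):0^1=1 (0,0):0^0=0 -> mex({0, 1}) = 2
G(3): splits (0,2):0^2=2 (1,1):1^1=0 (0,1):0^1=1 -> mex({0, 1, 2}) = 3
G(4): splits (0,3):0^3=3 (1,2):1^2=3 (0,2):0^2=2 (1,1):1^1=0 -> mex({0, 2, 3}) = 1
G(5): splits (0,4):0^1=1 (1,3):1^3=2 (2,2):2^2=0 (0,3):0^3=3 (1,2):1^2=3 -> mex({0, 1, 2, 3}) = 4
G(6) = mex({0, 1, 2, 4}) = 3
G(7) = mex({0, 1, 3, 4, 5}) = 2
G(8) = mex({0, 2, 3, 5, 6}) = 1
G(9) = mex({0, 1, 2, 3, 6, 7}) = 4
G(10) = mex({0, 1, 3, 4, 5, 7}) = 2
G(11) = mex({0, 1, 2, 3, 4, 5}) = 6
G(12) = mex({0, 1, 2, 3, 5, 6, 7}) = 4
G(13) = mex({0, 2, 3, 4, 6, 7}) = 1
G(14) = mex({0, 1, 4, 5, 6, 7}) = 2
G(15) = mex({0, 1, 2, 3, 4, 5, 6}) = 7
G(16) = mex({0, 2, 3, 5, 6, 7}) = 1
G(17) = mex({0, 1, 2, 3, 5, 6, 7}) = 4
G(18) = mex({0, 1, 2, 4, 5, 6}) = 3
G(19) = mex({0, 1, 3, 4, 5, 7}) = 2
G(20) = mex({0, 2, 3, 4, 5, 6, 7}) = 1
G(21) = mex({0, 1, 2, 3, 5, 6, 7}) = 4
G(22) = mex({0, 1, 2, 3, 4, 5, 7}) = 6
G(23) = mex({0, 1, 2, 3, 4, 5, 6}) = 7
G(24) = mex({0, 1, 2, 3, 5, 6, 7}) = 4
G(25) = mex({0, 2, 3, 4, 6, 7}) = 1
G(26) = mex({0, 1, 3, 4, 5, 6, 7}) = 2
G(27) = mex({0, 1, 2, 3, 4, 5, 6, 7}) = 8
G(28) = mex({0, 1, 2, 3, 4, 6, 7, 8}) = 5
G(29) = mex({0, 1, 2, 3, 5, 6, 7, 8, 9}) = 4
Therefore G(29) = 4.

4


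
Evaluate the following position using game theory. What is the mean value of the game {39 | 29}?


Game = {39 | 29}, a switch {a | b} with numbers a > b.
Its thermograph has left wall a - t and right wall b + t, which meet at t = (a - b)/2, where both equal (a + b)/2. So the mast (mean value) is at (a + b)/2.
Mean = (39 + (29))/2 = 68/2 = 34

34


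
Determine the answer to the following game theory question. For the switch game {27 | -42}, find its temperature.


The game is {27 | -42}, a switch {a | b} with numbers a > b.
Cooling {a | b} by t gives {a - t | b + t}, which stops being hot when a - t = b + t, i.e. at t = (a - b)/2. So the temperature of a switch is (a - b)/2.
Temperature = (Left option - Right option) / 2
= (27 - (-42)) / 2
= 69 / 2
= 69/2

69/2


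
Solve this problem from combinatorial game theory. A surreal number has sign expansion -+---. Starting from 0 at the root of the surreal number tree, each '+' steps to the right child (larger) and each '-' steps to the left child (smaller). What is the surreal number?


Sign expansion: -+---
Rule: track bounds (lo, hi), initially (-inf, +inf). On '+', the current value becomes lo and we move to the simplest number in (value, hi): value + 1 if hi = +inf, otherwise the midpoint (value + hi)/2. On '-', the current value becomes hi and we move to value - 1 if lo = -inf, otherwise the midpoint (lo + value)/2.
Start at 0.
Step 1: sign = -, move left. Bounds: (-inf, 0). Value = -1
Step 2: sign = +, move right. Bounds: (-1, 0). Value = -1/2
Step 3: sign = -, move left. Bounds: (-1, -1/2). Value = -3/4
Step 4: sign = -, move left. Bounds: (-1, -3/4). Value = -7/8
Step 5: sign = -, move left. Bounds: (-1, -7/8). Value = -15/16
The surreal number with sign expansion -+--- is -15/16.

-15/16


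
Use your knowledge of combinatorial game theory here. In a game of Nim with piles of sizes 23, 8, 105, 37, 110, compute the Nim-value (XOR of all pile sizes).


We need the XOR (exclusive or) of all pile sizes.
After XOR-ing pile 1 (size 23): 0 XOR 23 = 23
After XOR-ing pile 2 (size 8): 23 XOR 8 = 31
After XOR-ing pile 3 (size 105): 31 XOR 105 = 118
After XOR-ing pile 4 (size 37): 118 XOR 37 = 83
After XOR-ing pile 5 (size 110): 83 XOR 110 = 61
The Nim-value of this position is 61.

61


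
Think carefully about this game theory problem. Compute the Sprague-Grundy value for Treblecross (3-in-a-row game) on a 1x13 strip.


Treblecross: place X on empty cells; 3-in-a-row wins.
Playing within two cells of an existing X lets the opponent win at once, so sensible play treats the cells i-2..i+2 around each X as dead. The player left with no safe cell loses, so this is a normal-play take-away game on strips of safe cells.
Placing X at cell i (0-indexed) of a strip of k safe cells leaves independent strips of sizes max(0, i-2) and max(0, k-i-3). Hence G(k) = mex{ G(max(0,i-2)) XOR G(max(0,k-i-3)) : 0 <= i < k }, with G(0) = 0.
G(1): splits (0,0):0^0=0 -> mex({0}) = 1
G(2): splits (0,0):0^0=0 -> mex({0}) = 1
G(3): splits (0,0):0^0=0 -> mex({0}) = 1
G(4): splits (0,1):0^1=1 (0,0):0^0=0 -> mex({0, 1}) = 2
G(5): splits (0,2):0^1=1 (0,1):0^1=1 (0,0):0^0=0 -> mex({0, 1}) = 2
G(6) = mex({1}) = 0
G(7) = mex({0, 1, 2}) = 3
G(8) = mex({0, 1, 2}) = 3
G(9) = mex({0, 2}) = 1
G(10) = mex({0, 2, 3}) = 1
G(11) = mex({0, 3}) = 1
G(12) = mex({1, 3}) = 0
G(13) = mex({0, 1, 2, 3}) = 4
Therefore G(13) = 4.

4


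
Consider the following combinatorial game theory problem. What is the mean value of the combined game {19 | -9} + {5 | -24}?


G1 = {19 | -9}, G2 = {5 | -24}
Each is a switch {a | b} with numbers a > b; its mean value is (a + b)/2, and mean value is additive over game sums: m(G1 + G2) = m(G1) + m(G2).
Mean of G1 = (19 + (-9))/2 = 10/2 = 5
Mean of G2 = (5 + (-24))/2 = -19/2 = -19/2
Mean of G1 + G2 = 5 + -19/2 = -9/2

-9/2


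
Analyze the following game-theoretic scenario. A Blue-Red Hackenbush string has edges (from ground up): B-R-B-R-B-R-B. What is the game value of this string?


Edges (from ground): B-R-B-R-B-R-B
By Berlekamp's sign-expansion rule, a Blue-Red Hackenbush stalk has the value of the surreal number whose sign sequence is the edge sequence with B -> + and R -> -.
Sign sequence: +-+-+-+
Trace the sign expansion in the surreal number tree, starting from 0:
Edge 1: B (sign +) -> bounds (0, +inf), value = 1
Edge 2: R (sign -) -> bounds (0, 1), value = 1/2
Edge 3: B (sign +) -> bounds (1/2, 1), value = 3/4
Edge 4: R (sign -) -> bounds (1/2, 3/4), value = 5/8
Edge 5: B (sign +) -> bounds (5/8, 3/4), value = 11/16
Edge 6: R (sign -) -> bounds (5/8, 11/16), value = 21/32
Edge 7: B (sign +) -> bounds (21/32, 11/16), value = 43/64
Game value = 43/64

43/64


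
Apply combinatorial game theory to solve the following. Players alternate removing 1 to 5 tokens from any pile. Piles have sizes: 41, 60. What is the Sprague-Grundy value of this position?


Subtraction set: {1, 2, 3, 4, 5}
For this subtraction set, G(n) = n mod 6 (period = max + 1 = 6).
Pile 1 (size 41): G(41) = 41 mod 6 = 5
Pile 2 (size 60): G(60) = 60 mod 6 = 0
Total Grundy value = XOR of all: 5 XOR 0 = 5

5


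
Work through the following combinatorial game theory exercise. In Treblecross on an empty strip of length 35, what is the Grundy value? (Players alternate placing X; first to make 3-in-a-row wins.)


Treblecross: place X on empty cells; 3-in-a-row wins.
Playing within two cells of an existing X lets the opponent win at once, so sensible play treats the cells i-2..i+2 around each X as dead. The player left with no safe cell loses, so this is a normal-play take-away game on strips of safe cells.
Placing X at cell i (0-indexed) of a strip of k safe cells leaves independent strips of sizes max(0, i-2) and max(0, k-i-3). Hence G(k) = mex{ G(max(0,i-2)) XOR G(max(0,k-i-3)) : 0 <= i < k }, with G(0) = 0.
G(1): splits (0,0):0^0=0 -> mex({0}) = 1
G(2): splits (0,0):0^0=0 -> mex({0}) = 1
G(3): splits (0,0):0^0=0 -> mex({0}) = 1
G(4): splits (0,1):0^1=1 (0,0):0^0=0 -> mex({0, 1}) = 2
G(5): splits (0,2):0^1=1 (0,1):0^1=1 (0,0):0^0=0 -> mex({0, 1}) = 2
G(6) = mex({1}) = 0
G(7) = mex({0, 1, 2}) = 3
G(8) = mex({0, 1, 2}) = 3
G(9) = mex({0, 2}) = 1
G(10) = mex({0, 2, 3}) = 1
G(11) = mex({0, 3}) = 1
G(12) = mex({1, 3}) = 0
G(13) = mex({0, 1, 2, 3}) = 4
G(14) = mex({0, 1, 2}) = 3
G(15) = mex({0, 1, 2}) = 3
G(16) = mex({0, 1, 2, 4}) = 3
G(17) = mex({0, 1, 3, 4}) = 2
G(18) = mex({0, 1, 3, 4}) = 2
G(19) = mex({0, 1, 3, 5}) = 2
G(20) = mex({0, 1, 2, 3, 5}) = 4
G(21) = mex({0, 1, 2, 3, 5}) = 4
G(22) = mex({1, 2, 6}) = 0
G(23) = mex({0, 1, 2, 3, 4, 6}) = 5
G(24) = mex({0, 1, 2, 3, 4}) = 5
G(25) = mex({0, 1, 3, 4, 7}) = 2
G(26) = mex({0, 1, 3, 4, 5, 7}) = 2
G(27) = mex({0, 1, 3, 5}) = 2
G(28) = mex({0, 1, 2, 5}) = 3
G(29) = mex({0, 1, 2, 4, 5, 6}) = 3
G(30) = mex({1, 2, 4, 6}) = 0
G(31) = mex({0, 1, 2, 3, 4, 6}) = 5
G(32) = mex({1, 2, 3, 4, 7}) = 0
G(33) = mex({0, 3, 7}) = 1
G(34) = mex({0, 2, 3, 5, 7}) = 1
G(35) = mex({0, 2, 3, 5, 6}) = 1
Therefore G(35) = 1.

1


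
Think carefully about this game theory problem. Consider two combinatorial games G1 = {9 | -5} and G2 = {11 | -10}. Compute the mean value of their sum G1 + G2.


G1 = {9 | -5}, G2 = {11 | -10}
Each is a switch {a | b} with numbers a > b; its mean value is (a + b)/2, and mean value is additive over game sums: m(G1 + G2) = m(G1) + m(G2).
Mean of G1 = (9 + (-5))/2 = 4/2 = 2
Mean of G2 = (11 + (-10))/2 = 1/2 = 1/2
Mean of G1 + G2 = 2 + 1/2 = 5/2

5/2


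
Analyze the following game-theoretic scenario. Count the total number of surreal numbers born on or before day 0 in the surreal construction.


Day 0: {|} = 0 is born. Count = 1.
Day n: the number of surreal numbers born by day n is 2^(n+1) - 1.
By day 0: 2^1 - 1 = 1
By day 0: 1 surreal numbers.

1


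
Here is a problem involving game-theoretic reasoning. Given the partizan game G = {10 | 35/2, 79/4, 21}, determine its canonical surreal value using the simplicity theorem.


Left options: {10}, max = 10
Right options: {35/2, 79/4, 21}, min = 35/2
All options are numbers and max(Left) < min(Right), so by the simplicity theorem the value is the simplest (earliest-born) number strictly between 10 and 35/2.
Integers 11 through 17 all lie strictly between 10 and 35/2.
Among integers, the simplest (lowest birthday = smallest |n|; 0 is born on day 0, +-n on day n) is 11.
No non-integer in the interval can be simpler: if x is a non-integer in the interval, then floor(x) or ceil(x) also lies in the interval (the interval contains an integer), and both are proper prefixes of x's sign expansion, i.e. born earlier. So the game value is 11.
Game value = 11

11


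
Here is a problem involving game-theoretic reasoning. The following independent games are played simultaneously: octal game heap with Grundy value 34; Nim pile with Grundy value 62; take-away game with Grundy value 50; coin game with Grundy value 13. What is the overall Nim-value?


By the Sprague-Grundy theorem, the Grundy value of a sum of games is the XOR of individual Grundy values.
octal game heap: Grundy value = 34. Running XOR: 0 XOR 34 = 34
Nim pile: Grundy value = 62. Running XOR: 34 XOR 62 = 28
take-away game: Grundy value = 50. Running XOR: 28 XOR 50 = 46
coin game: Grundy value = 13. Running XOR: 46 XOR 13 = 35
The combined Grundy value is 35.

35


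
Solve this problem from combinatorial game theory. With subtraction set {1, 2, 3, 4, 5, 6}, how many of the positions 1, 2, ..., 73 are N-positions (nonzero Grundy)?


Subtraction set S = {1, 2, 3, 4, 5, 6}, so G(n) = n mod 7.
G(n) = 0 when n is a multiple of 7.
Multiples of 7 in [1, 73]: 10
N-positions (nonzero Grundy) = 73 - 10 = 63

63


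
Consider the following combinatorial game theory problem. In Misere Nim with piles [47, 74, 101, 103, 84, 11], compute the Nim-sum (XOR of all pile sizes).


We need the XOR (exclusive or) of all pile sizes.
After XOR-ing pile 1 (size 47): 0 XOR 47 = 47
After XOR-ing pile 2 (size 74): 47 XOR 74 = 101
After XOR-ing pile 3 (size 101): 101 XOR 101 = 0
After XOR-ing pile 4 (size 103): 0 XOR 103 = 103
After XOR-ing pile 5 (size 84): 103 XOR 84 = 51
After XOR-ing pile 6 (size 11): 51 XOR 11 = 56
The Nim-value of this position is 56.

56


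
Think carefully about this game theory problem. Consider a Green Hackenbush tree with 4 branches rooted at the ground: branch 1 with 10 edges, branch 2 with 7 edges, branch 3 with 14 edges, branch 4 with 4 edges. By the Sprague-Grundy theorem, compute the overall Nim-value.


The tree has 4 branches from the ground vertex.
In Green Hackenbush, the Nim-value of a simple path of length k is k.
Branch 1: length 10, Nim-value = 10
Branch 2: length 7, Nim-value = 7
Branch 3: length 14, Nim-value = 14
Branch 4: length 4, Nim-value = 4
Total Nim-value = XOR of all branch values:
0 XOR 10 = 10
10 XOR 7 = 13
13 XOR 14 = 3
3 XOR 4 = 7
Nim-value of the tree = 7

7


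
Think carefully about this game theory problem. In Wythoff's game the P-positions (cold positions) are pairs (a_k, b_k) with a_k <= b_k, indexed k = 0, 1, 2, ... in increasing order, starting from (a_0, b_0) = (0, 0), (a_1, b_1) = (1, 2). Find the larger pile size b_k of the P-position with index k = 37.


By Wythoff's theorem, a_k = floor(k * phi) and b_k = floor(k * phi^2) = a_k + k, where phi = (1 + sqrt(5))/2 is the golden ratio.
phi = (1 + sqrt(5))/2 = 1.618034
phi^2 = phi + 1 = 2.618034
k = 37
k * phi^2 = 37 * 2.618034 = 96.867258
b_37 = floor(k * phi^2) = 96 (check: a_37 + k = 59 + 37 = 96)

96


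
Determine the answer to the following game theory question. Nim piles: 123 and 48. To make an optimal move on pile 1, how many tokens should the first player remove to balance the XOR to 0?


Piles: 123 and 48
Current XOR: 123 XOR 48 = 75 (non-zero, so this is an N-position).
To make the XOR zero, we need to find a move that balances the piles.
For pile 1 (size 123): target = 123 XOR 75 = 48
We reduce pile 1 from 123 to 48.
Tokens removed: 123 - 48 = 75
Verification: 48 XOR 48 = 0

75


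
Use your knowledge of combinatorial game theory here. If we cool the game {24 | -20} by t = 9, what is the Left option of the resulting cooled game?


Original game: {24 | -20} (a switch {a | b} with a > b).
Cooling by t (for t below the temperature (a - b)/2 = 22) taxes each move by t: {a | b} cooled by t is {a - t | b + t}.
Cooling amount: t = 9
Cooled Left option: 24 - 9 = 15
Cooled Right option: -20 + 9 = -11
Cooled game: {15 | -11}
Left option = 15

15


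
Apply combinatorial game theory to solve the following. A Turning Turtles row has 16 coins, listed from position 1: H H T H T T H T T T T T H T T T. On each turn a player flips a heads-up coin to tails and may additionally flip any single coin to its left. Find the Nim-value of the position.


Coins: H H T H T T H T T T T T H T T T
Key fact: a single head at position k behaves exactly like a Nim heap of size k (turning it to T and optionally flipping a coin at j < k corresponds to moving the heap from k to j, or to 0), and heads combine as a disjunctive sum (two heads at the same place would cancel, matching j XOR j = 0). So the Nim-value is the XOR of the 1-indexed positions of the heads.
Face-up positions (1-indexed): [1, 2, 4, 7, 13]
XOR 0 with 1: 0 XOR 1 = 1
XOR 1 with 2: 1 XOR 2 = 3
XOR 3 with 4: 3 XOR 4 = 7
XOR 7 with 7: 7 XOR 7 = 0
XOR 0 with 13: 0 XOR 13 = 13
Nim-value = 13

13


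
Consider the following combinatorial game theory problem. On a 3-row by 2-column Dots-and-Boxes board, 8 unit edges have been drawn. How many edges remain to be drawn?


Grid: 3 x 2 boxes, i.e. 4 rows and 3 columns of dots.
Horizontal edges: (rows + 1) * cols = 4 * 2 = 8
Vertical edges: rows * (cols + 1) = 3 * 3 = 9
Total edges: 8 + 9 = 17
Edges drawn: 8
Remaining: 17 - 8 = 9

9


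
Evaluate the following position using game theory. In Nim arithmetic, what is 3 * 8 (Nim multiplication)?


Nim multiplication is bilinear over XOR: (u XOR v) * w = (u*w) XOR (v*w).
So we split each operand into its bit components and XOR the pairwise Nim products.
3 = 1 + 2 (as XOR of powers of 2).
8 = 8 (as XOR of powers of 2).
Using the standard Nim-product table on single bits:
  2*2 = 3,   2*4 = 8,   2*8 = 12,
  4*4 = 6,   4*8 = 11,  8*8 = 13,
and  1*x = x (identity), k*l = l*k (commutative).
Pairwise Nim products:
  1 * 8 = 8
  2 * 8 = 12
XOR them: 8 XOR 12 = 4.
Result: 3 * 8 = 4 (in Nim).

4


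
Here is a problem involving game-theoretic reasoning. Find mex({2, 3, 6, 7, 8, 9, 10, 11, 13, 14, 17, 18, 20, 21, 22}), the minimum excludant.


Set = {2, 3, 6, 7, 8, 9, 10, 11, 13, 14, 17, 18, 20, 21, 22}
0 is NOT in the set. This is the mex.
mex = 0

0


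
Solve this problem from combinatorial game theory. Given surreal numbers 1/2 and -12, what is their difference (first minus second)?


x = 1/2, y = -12
Converting to common denominator: 2
x = 1/2, y = -24/2
x - y = 1/2 - -12 = 25/2

25/2


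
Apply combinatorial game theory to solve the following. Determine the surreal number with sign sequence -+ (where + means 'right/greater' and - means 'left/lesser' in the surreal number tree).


Sign expansion: -+
Rule: track bounds (lo, hi), initially (-inf, +inf). On '+', the current value becomes lo and we move to the simplest number in (value, hi): value + 1 if hi = +inf, otherwise the midpoint (value + hi)/2. On '-', the current value becomes hi and we move to value - 1 if lo = -inf, otherwise the midpoint (lo + value)/2.
Start at 0.
Step 1: sign = -, move left. Bounds: (-inf, 0). Value = -1
Step 2: sign = +, move right. Bounds: (-1, 0). Value = -1/2
The surreal number with sign expansion -+ is -1/2.

-1/2


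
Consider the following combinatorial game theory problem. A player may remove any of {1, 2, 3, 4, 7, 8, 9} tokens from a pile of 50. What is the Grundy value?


The subtraction set is S = {1, 2, 3, 4, 7, 8, 9}.
G(k) = mex{ G(k - s) : s in S, s <= k }. We compute iteratively: G(0) = 0.
G(1) = mex({0}) = 1
G(2) = mex({0, 1}) = 2
G(3) = mex({0, 1, 2}) = 3
G(4) = mex({0, 1, 2, 3}) = 4
G(5) = mex({1, 2, 3, 4}) = 0
G(6) = mex({0, 2, 3, 4}) = 1
G(7) = mex({0, 1, 3, 4}) = 2
G(8) = mex({0, 1, 2, 4}) = 3
G(9) = mex({0, 1, 2, 3}) = 4
G(10) = mex({1, 2, 3, 4}) = 0
G(11) = mex({0, 2, 3, 4}) = 1
G(12) = mex({0, 1, 3, 4}) = 2
G(13) = mex({0, 1, 2, 4}) = 3
Observe that G(5)..G(13) = 0, 1, 2, 3, 4, 0, 1, 2, 3 repeats G(0)..G(8) = 0, 1, 2, 3, 4, 0, 1, 2, 3.
For k >= max(S) = 9, G(k) is determined by the previous 9 values G(k-9)..G(k-1); a window of 9 consecutive values has recurred shifted by 5, so by induction G(k + 5) = G(k) for all k >= 0: the sequence is periodic from the start with period 5.
One period: G(0..4) = 0, 1, 2, 3, 4.
50 mod 5 = 0, so G(50) = G(0) = 0.

0


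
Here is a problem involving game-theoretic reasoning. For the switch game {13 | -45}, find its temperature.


The game is {13 | -45}, a switch {a | b} with numbers a > b.
Cooling {a | b} by t gives {a - t | b + t}, which stops being hot when a - t = b + t, i.e. at t = (a - b)/2. So the temperature of a switch is (a - b)/2.
Temperature = (Left option - Right option) / 2
= (13 - (-45)) / 2
= 58 / 2
= 29

29


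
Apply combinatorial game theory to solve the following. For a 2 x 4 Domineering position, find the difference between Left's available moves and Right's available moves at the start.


Board is 2 x 4 (rows x cols).
Left (vertical) placements: (rows-1) * cols = 1 * 4 = 4
Right (horizontal) placements: rows * (cols-1) = 2 * 3 = 6
Advantage = Left - Right = 4 - 6 = -2

-2


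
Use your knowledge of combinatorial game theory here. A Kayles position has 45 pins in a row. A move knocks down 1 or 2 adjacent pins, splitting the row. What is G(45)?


Kayles: a move removes 1 or 2 adjacent pins from a contiguous row.
Removing pins from a row of k leaves two independent rows (a, b) with a + b = k - 1 (one pin) or a + b = k - 2 (two pins); an end removal gives a = 0.
By Sprague-Grundy, G(k) = mex{ G(a) XOR G(b) } over all these splits. G(0) = 0.
G(1): splits (0,0):0^0=0 -> mex({0}) = 1
G(2): splits (0,1):0^1=1 (0,0):0^0=0 -> mex({0, 1}) = 2
G(3): splits (0,2):0^2=2 (1,1):1^1=0 (0,1):0^1=1 -> mex({0, 1, 2}) = 3
G(4): splits (0,3):0^3=3 (1,2):1^2=3 (0,2):0^2=2 (1,1):1^1=0 -> mex({0, 2, 3}) = 1
G(5): splits (0,4):0^1=1 (1,3):1^3=2 (2,2):2^2=0 (0,3):0^3=3 (1,2):1^2=3 -> mex({0, 1, 2, 3}) = 4
G(6) = mex({0, 1, 2, 4}) = 3
G(7) = mex({0, 1, 3, 4, 5}) = 2
G(8) = mex({0, 2, 3, 5, 6}) = 1
G(9) = mex({0, 1, 2, 3, 6, 7}) = 4
G(10) = mex({0, 1, 3, 4, 5, 7}) = 2
G(11) = mex({0, 1, 2, 3, 4, 5}) = 6
G(12) = mex({0, 1, 2, 3, 5, 6, 7}) = 4
G(13) = mex({0, 2, 3, 4, 6, 7}) = 1
G(14) = mex({0, 1, 4, 5, 6, 7}) = 2
G(15) = mex({0, 1, 2, 3, 4, 5, 6}) = 7
G(16) = mex({0, 2, 3, 5, 6, 7}) = 1
G(17) = mex({0, 1, 2, 3, 5, 6, 7}) = 4
G(18) = mex({0, 1, 2, 4, 5, 6}) = 3
G(19) = mex({0, 1, 3, 4, 5, 7}) = 2
G(20) = mex({0, 2, 3, 4, 5, 6, 7}) = 1
G(21) = mex({0, 1, 2, 3, 5, 6, 7}) = 4
G(22) = mex({0, 1, 2, 3, 4, 5, 7}) = 6
G(23) = mex({0, 1, 2, 3, 4, 5, 6}) = 7
G(24) = mex({0, 1, 2, 3, 5, 6, 7}) = 4
G(25) = mex({0, 2, 3, 4, 6, 7}) = 1
G(26) = mex({0, 1, 3, 4, 5, 6, 7}) = 2
G(27) = mex({0, 1, 2, 3, 4, 5, 6, 7}) = 8
G(28) = mex({0, 1, 2, 3, 4, 6, 7, 8}) = 5
G(29) = mex({0, 1, 2, 3, 5, 6, 7, 8, 9}) = 4
G(30) = mex({0, 1, 2, 3, 4, 5, 6, 9, 10}) = 7
G(31) = mex({0, 1, 3, 4, 5, 7, 10, 11}) = 2
G(32) = mex({0, 2, 3, 4, 5, 6, 7, 9, 11}) = 1
G(33) = mex({0, 1, 2, 3, 4, 5, 6, 7, 9, 12}) = 8
G(34) = mex({0, 1, 2, 3, 4, 5, 7, 8, 11, 12}) = 6
G(35) = mex({0, 1, 2, 3, 4, 5, 6, 8, 9, 10, 11}) = 7
G(36) = mex({0, 1, 2, 3, 5, 6, 7, 9, 10}) = 4
G(37) = mex({0, 2, 3, 4, 6, 7, 9, 10, 11, 12}) = 1
G(38) = mex({0, 1, 3, 4, 5, 6, 7, 9, 10, 11, 12}) = 2
G(39) = mex({0, 1, 2, 4, 5, 6, 7, 9, 10, 12, 14}) = 3
G(40) = mex({0, 2, 3, 4, 6, 7, 11, 12, 14}) = 1
G(41) = mex({0, 1, 2, 3, 5, 6, 7, 9, 10, 11, 12}) = 4
G(42) = mex({0, 1, 2, 3, 4, 5, 6, 9, 10}) = 7
G(43) = mex({0, 1, 3, 4, 5, 7, 9, 10, 12, 15}) = 2
G(44) = mex({0, 2, 3, 4, 5, 6, 7, 9, 10, 12, 15}) = 1
G(45) = mex({0, 1, 2, 3, 4, 5, 6, 7, 9, 10, 12, 14}) = 8
Therefore G(45) = 8.

8


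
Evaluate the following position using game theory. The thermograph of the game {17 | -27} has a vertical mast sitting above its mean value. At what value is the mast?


Game = {17 | -27}, a switch {a | b} with numbers a > b.
Its thermograph has left wall a - t and right wall b + t, which meet at t = (a - b)/2, where both equal (a + b)/2. So the mast (mean value) is at (a + b)/2.
Mean = (17 + (-27))/2 = -10/2 = -5

-5


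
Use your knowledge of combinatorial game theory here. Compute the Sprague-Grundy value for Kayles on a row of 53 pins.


Kayles: a move removes 1 or 2 adjacent pins from a contiguous row.
Removing pins from a row of k leaves two independent rows (a, b) with a + b = k - 1 (one pin) or a + b = k - 2 (two pins); an end removal gives a = 0.
By Sprague-Grundy, G(k) = mex{ G(a) XOR G(b) } over all these splits. G(0) = 0.
G(1): splits (0,0):0^0=0 -> mex({0}) = 1
G(2): splits (0,1):0^1=1 (0,0):0^0=0 -> mex({0, 1}) = 2
G(3): splits (0,2):0^2=2 (1,1):1^1=0 (0,1):0^1=1 -> mex({0, 1, 2}) = 3
G(4): splits (0,3):0^3=3 (1,2):1^2=3 (0,2):0^2=2 (1,1):1^1=0 -> mex({0, 2, 3}) = 1
G(5): splits (0,4):0^1=1 (1,3):1^3=2 (2,2):2^2=0 (0,3):0^3=3 (1,2):1^2=3 -> mex({0, 1, 2, 3}) = 4
G(6) = mex({0, 1, 2, 4}) = 3
G(7) = mex({0, 1, 3, 4, 5}) = 2
G(8) = mex({0, 2, 3, 5, 6}) = 1
G(9) = mex({0, 1, 2, 3, 6, 7}) = 4
G(10) = mex({0, 1, 3, 4, 5, 7}) = 2
G(11) = mex({0, 1, 2, 3, 4, 5}) = 6
G(12) = mex({0, 1, 2, 3, 5, 6, 7}) = 4
G(13) = mex({0, 2, 3, 4, 6, 7}) = 1
G(14) = mex({0, 1, 4, 5, 6, 7}) = 2
G(15) = mex({0, 1, 2, 3, 4, 5, 6}) = 7
G(16) = mex({0, 2, 3, 5, 6, 7}) = 1
G(17) = mex({0, 1, 2, 3, 5, 6, 7}) = 4
G(18) = mex({0, 1, 2, 4, 5, 6}) = 3
G(19) = mex({0, 1, 3, 4, 5, 7}) = 2
G(20) = mex({0, 2, 3, 4, 5, 6, 7}) = 1
G(21) = mex({0, 1, 2, 3, 5, 6, 7}) = 4
G(22) = mex({0, 1, 2, 3, 4, 5, 7}) = 6
G(23) = mex({0, 1, 2, 3, 4, 5, 6}) = 7
G(24) = mex({0, 1, 2, 3, 5, 6, 7}) = 4
G(25) = mex({0, 2, 3, 4, 6, 7}) = 1
G(26) = mex({0, 1, 3, 4, 5, 6, 7}) = 2
G(27) = mex({0, 1, 2, 3, 4, 5, 6, 7}) = 8
G(28) = mex({0, 1, 2, 3, 4, 6, 7, 8}) = 5
G(29) = mex({0, 1, 2, 3, 5, 6, 7, 8, 9}) = 4
G(30) = mex({0, 1, 2, 3, 4, 5, 6, 9, 10}) = 7
G(31) = mex({0, 1, 3, 4, 5, 7, 10, 11}) = 2
G(32) = mex({0, 2, 3, 4, 5, 6, 7, 9, 11}) = 1
G(33) = mex({0, 1, 2, 3, 4, 5, 6, 7, 9, 12}) = 8
G(34) = mex({0, 1, 2, 3, 4, 5, 7, 8, 11, 12}) = 6
G(35) = mex({0, 1, 2, 3, 4, 5, 6, 8, 9, 10, 11}) = 7
G(36) = mex({0, 1, 2, 3, 5, 6, 7, 9, 10}) = 4
G(37) = mex({0, 2, 3, 4, 6, 7, 9, 10, 11, 12}) = 1
G(38) = mex({0, 1, 3, 4, 5, 6, 7, 9, 10, 11, 12}) = 2
G(39) = mex({0, 1, 2, 4, 5, 6, 7, 9, 10, 12, 14}) = 3
G(40) = mex({0, 2, 3, 4, 6, 7, 11, 12, 14}) = 1
G(41) = mex({0, 1, 2, 3, 5, 6, 7, 9, 10, 11, 12}) = 4
G(42) = mex({0, 1, 2, 3, 4, 5, 6, 9, 10}) = 7
G(43) = mex({0, 1, 3, 4, 5, 7, 9, 10, 12, 15}) = 2
G(44) = mex({0, 2, 3, 4, 5, 6, 7, 9, 10, 12, 15}) = 1
G(45) = mex({0, 1, 2, 3, 4, 5, 6, 7, 9, 10, 12, 14}) = 8
G(46) = mex({0, 1, 3, 4, 5, 7, 8, 11, 12, 14}) = 2
G(47) = mex({0, 1, 2, 3, 4, 5, 6, 8, 9, 10, 11, 12}) = 7
G(48) = mex({0, 1, 2, 3, 5, 6, 7, 9, 10}) = 4
G(49) = mex({0, 2, 3, 4, 6, 7, 9, 10, 11, 12, 15}) = 1
G(50) = mex({0, 1, 4, 5, 6, 7, 9, 11, 12, 14, 15}) = 2
G(51) = mex({0, 1, 2, 3, 4, 5, 6, 7, 9, 12, 14, 15}) = 8
G(52) = mex({0, 2, 3, 4, 5, 6, 7, 8, 11, 12, 15}) = 1
G(53) = mex({0, 1, 2, 3, 5, 6, 7, 8, 9, 10, 11, 12}) = 4
Therefore G(53) = 4.

4


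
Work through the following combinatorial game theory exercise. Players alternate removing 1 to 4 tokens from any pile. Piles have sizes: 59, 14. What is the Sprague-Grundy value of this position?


Subtraction set: {1, 2, 3, 4}
For this subtraction set, G(n) = n mod 5 (period = max + 1 = 5).
Pile 1 (size 59): G(59) = 59 mod 5 = 4
Pile 2 (size 14): G(14) = 14 mod 5 = 4
Total Grundy value = XOR of all: 4 XOR 4 = 0

0


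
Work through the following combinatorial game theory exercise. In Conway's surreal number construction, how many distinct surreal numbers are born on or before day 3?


Day 0: {|} = 0 is born. Count = 1.
Day n: the number of surreal numbers born by day n is 2^(n+1) - 1.
By day 0: 2^1 - 1 = 1
By day 1: 2^2 - 1 = 3
By day 2: 2^3 - 1 = 7
By day 3: 2^4 - 1 = 15
By day 3: 15 surreal numbers.

15


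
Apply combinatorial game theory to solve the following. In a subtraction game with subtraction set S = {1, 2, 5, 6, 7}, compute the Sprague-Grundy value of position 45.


The subtraction set is S = {1, 2, 5, 6, 7}.
G(k) = mex{ G(k - s) : s in S, s <= k }. We compute iteratively: G(0) = 0.
G(1) = mex({0}) = 1
G(2) = mex({0, 1}) = 2
G(3) = mex({1, 2}) = 0
G(4) = mex({0, 2}) = 1
G(5) = mex({0, 1}) = 2
G(6) = mex({0, 1, 2}) = 3
G(7) = mex({0, 1, 2, 3}) = 4
G(8) = mex({0, 1, 2, 3, 4}) = 5
G(9) = mex({0, 1, 2, 4, 5}) = 3
G(10) = mex({0, 1, 2, 3, 5}) = 4
G(11) = mex({1, 2, 3, 4}) = 0
G(12) = mex({0, 2, 3, 4}) = 1
G(13) = mex({0, 1, 3, 4, 5}) = 2
G(14) = mex({1, 2, 3, 4, 5}) = 0
G(15) = mex({0, 2, 3, 4, 5}) = 1
G(16) = mex({0, 1, 3, 4}) = 2
G(17) = mex({0, 1, 2, 4}) = 3
Observe that G(11)..G(17) = 0, 1, 2, 0, 1, 2, 3 repeats G(0)..G(6) = 0, 1, 2, 0, 1, 2, 3.
For k >= max(S) = 7, G(k) is determined by the previous 7 values G(k-7)..G(k-1); a window of 7 consecutive values has recurred shifted by 11, so by induction G(k + 11) = G(k) for all k >= 0: the sequence is periodic from the start with period 11.
One period: G(0..10) = 0, 1, 2, 0, 1, 2, 3, 4, 5, 3, 4.
45 mod 11 = 1, so G(45) = G(1) = 1.

1


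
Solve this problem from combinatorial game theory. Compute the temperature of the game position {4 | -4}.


The game is {4 | -4}, a switch {a | b} with numbers a > b.
Cooling {a | b} by t gives {a - t | b + t}, which stops being hot when a - t = b + t, i.e. at t = (a - b)/2. So the temperature of a switch is (a - b)/2.
Temperature = (Left option - Right option) / 2
= (4 - (-4)) / 2
= 8 / 2
= 4

4


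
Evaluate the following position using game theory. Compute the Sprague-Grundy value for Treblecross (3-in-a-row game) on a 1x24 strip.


Treblecross: place X on empty cells; 3-in-a-row wins.
Playing within two cells of an existing X lets the opponent win at once, so sensible play treats the cells i-2..i+2 around each X as dead. The player left with no safe cell loses, so this is a normal-play take-away game on strips of safe cells.
Placing X at cell i (0-indexed) of a strip of k safe cells leaves independent strips of sizes max(0, i-2) and max(0, k-i-3). Hence G(k) = mex{ G(max(0,i-2)) XOR G(max(0,k-i-3)) : 0 <= i < k }, with G(0) = 0.
G(1): splits (0,0):0^0=0 -> mex({0}) = 1
G(2): splits (0,0):0^0=0 -> mex({0}) = 1
G(3): splits (0,0):0^0=0 -> mex({0}) = 1
G(4): splits (0,1):0^1=1 (0,0):0^0=0 -> mex({0, 1}) = 2
G(5): splits (0,2):0^1=1 (0,1):0^1=1 (0,0):0^0=0 -> mex({0, 1}) = 2
G(6) = mex({1}) = 0
G(7) = mex({0, 1, 2}) = 3
G(8) = mex({0, 1, 2}) = 3
G(9) = mex({0, 2}) = 1
G(10) = mex({0, 2, 3}) = 1
G(11) = mex({0, 3}) = 1
G(12) = mex({1, 3}) = 0
G(13) = mex({0, 1, 2, 3}) = 4
G(14) = mex({0, 1, 2}) = 3
G(15) = mex({0, 1, 2}) = 3
G(16) = mex({0, 1, 2, 4}) = 3
G(17) = mex({0, 1, 3, 4}) = 2
G(18) = mex({0, 1, 3, 4}) = 2
G(19) = mex({0, 1, 3, 5}) = 2
G(20) = mex({0, 1, 2, 3, 5}) = 4
G(21) = mex({0, 1, 2, 3, 5}) = 4
G(22) = mex({1, 2, 6}) = 0
G(23) = mex({0, 1, 2, 3, 4, 6}) = 5
G(24) = mex({0, 1, 2, 3, 4}) = 5
Therefore G(24) = 5.

5


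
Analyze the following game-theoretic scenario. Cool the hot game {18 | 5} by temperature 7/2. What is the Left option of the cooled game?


Original game: {18 | 5} (a switch {a | b} with a > b).
Cooling by t (for t below the temperature (a - b)/2 = 13/2) taxes each move by t: {a | b} cooled by t is {a - t | b + t}.
Cooling amount: t = 7/2
Cooled Left option: 18 - 7/2 = 29/2
Cooled Right option: 5 + 7/2 = 17/2
Cooled game: {29/2 | 17/2}
Left option = 29/2

29/2


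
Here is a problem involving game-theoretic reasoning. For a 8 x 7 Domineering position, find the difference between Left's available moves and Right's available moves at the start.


Board is 8 x 7 (rows x cols).
Left (vertical) placements: (rows-1) * cols = 7 * 7 = 49
Right (horizontal) placements: rows * (cols-1) = 8 * 6 = 48
Advantage = Left - Right = 49 - 48 = 1

1


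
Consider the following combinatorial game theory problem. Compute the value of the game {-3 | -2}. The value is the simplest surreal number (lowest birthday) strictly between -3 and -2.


Left options: {-3}, max = -3
Right options: {-2}, min = -2
All options are numbers and max(Left) < min(Right), so by the simplicity theorem the value is the simplest (earliest-born) number strictly between -3 and -2.
No integer lies strictly between -3 and -2, so the value is the dyadic rational m/2^k in the interval with the smallest k (then m odd); search k = 1, 2, ...:
Denominator 2: -5/2 lies strictly between -3 and -2 -- found.
The simplest number in the interval is -5/2.
Game value = -5/2

-5/2
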